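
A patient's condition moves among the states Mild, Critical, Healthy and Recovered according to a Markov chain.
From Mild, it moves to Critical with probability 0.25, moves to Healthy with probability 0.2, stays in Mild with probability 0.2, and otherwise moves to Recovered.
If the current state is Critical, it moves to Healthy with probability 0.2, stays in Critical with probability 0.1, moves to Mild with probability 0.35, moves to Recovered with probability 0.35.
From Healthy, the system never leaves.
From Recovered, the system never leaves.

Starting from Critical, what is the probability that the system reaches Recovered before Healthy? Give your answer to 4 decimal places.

0.6364

Let h(s) be the probability of absorption at Recovered starting from transient state s. Then h(Recovered) = 1 and h(Healthy) = 0. By first-step analysis:
h(Mild) = 0.2·h(Mild) + 0.25·h(Critical) + 0.2·0 + 0.35·1
h(Critical) = 0.35·h(Mild) + 0.1·h(Critical) + 0.2·0 + 0.35·1
Solving: h(Mild) = 0.6364, h(Critical) = 0.6364.
Starting from Critical, the probability is 0.6364.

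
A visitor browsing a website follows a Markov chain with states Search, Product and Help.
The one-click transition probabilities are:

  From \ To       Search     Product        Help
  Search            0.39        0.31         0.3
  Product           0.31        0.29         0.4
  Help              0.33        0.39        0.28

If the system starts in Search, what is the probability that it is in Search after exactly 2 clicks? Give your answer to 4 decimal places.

0.3472

Sum over the intermediate state after 1 click:
P = P(Search→Search)·P(Search→Search) + P(Search→Product)·P(Product→Search) + P(Search→Help)·P(Help→Search)
  = 0.39×0.39 + 0.31×0.31 + 0.3×0.33
  = 0.1521 + 0.0961 + 0.0990 = 0.3472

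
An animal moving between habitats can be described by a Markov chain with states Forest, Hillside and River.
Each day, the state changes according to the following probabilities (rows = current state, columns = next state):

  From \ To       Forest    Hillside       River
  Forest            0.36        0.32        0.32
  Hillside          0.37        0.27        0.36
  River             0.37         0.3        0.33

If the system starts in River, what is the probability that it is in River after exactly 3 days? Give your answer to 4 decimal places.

0.3353

Propagate the distribution vector 3 days from River.
After 0 days: (0.0000, 0.0000, 1.0000)
After 1 day: (0.3700, 0.3000, 0.3300)
After 2 days: (0.3663, 0.2984, 0.3353)
After 3 days: (0.3663, 0.2984, 0.3353)
P(in River after 3 days) = 0.3353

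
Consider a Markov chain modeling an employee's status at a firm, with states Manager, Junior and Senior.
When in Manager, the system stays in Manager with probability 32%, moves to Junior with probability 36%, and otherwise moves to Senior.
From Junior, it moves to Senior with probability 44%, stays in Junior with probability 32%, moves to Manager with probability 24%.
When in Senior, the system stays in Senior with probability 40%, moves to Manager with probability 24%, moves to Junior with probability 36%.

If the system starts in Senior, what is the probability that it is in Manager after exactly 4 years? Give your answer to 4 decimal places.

0.2609

Propagate the distribution vector 4 years from Senior.
After 0 years: (0.0000, 0.0000, 1.0000)
After 1 year: (0.2400, 0.3600, 0.4000)
After 2 years: (0.2592, 0.3456, 0.3952)
After 3 years: (0.2607, 0.3462, 0.3931)
After 4 years: (0.2609, 0.3462, 0.3930)
P(in Manager after 4 years) = 0.2609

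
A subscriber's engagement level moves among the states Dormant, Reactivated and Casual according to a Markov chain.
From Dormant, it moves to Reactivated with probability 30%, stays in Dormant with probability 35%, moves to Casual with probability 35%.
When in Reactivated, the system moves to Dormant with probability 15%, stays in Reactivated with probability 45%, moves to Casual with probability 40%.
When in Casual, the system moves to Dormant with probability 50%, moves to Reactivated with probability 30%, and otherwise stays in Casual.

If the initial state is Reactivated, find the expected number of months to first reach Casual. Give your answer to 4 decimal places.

2.5600

Let t(s) be the expected number of months to first reach Casual from state s, with t(Casual) = 0. Conditioning on the first month:
t(Dormant) = 1 + 0.35·t(Dormant) + 0.3·t(Reactivated)
t(Reactivated) = 1 + 0.15·t(Dormant) + 0.45·t(Reactivated)
Solving: t(Dormant) = 2.7200, t(Reactivated) = 2.5600.
Expected months from Reactivated to Casual: 2.5600.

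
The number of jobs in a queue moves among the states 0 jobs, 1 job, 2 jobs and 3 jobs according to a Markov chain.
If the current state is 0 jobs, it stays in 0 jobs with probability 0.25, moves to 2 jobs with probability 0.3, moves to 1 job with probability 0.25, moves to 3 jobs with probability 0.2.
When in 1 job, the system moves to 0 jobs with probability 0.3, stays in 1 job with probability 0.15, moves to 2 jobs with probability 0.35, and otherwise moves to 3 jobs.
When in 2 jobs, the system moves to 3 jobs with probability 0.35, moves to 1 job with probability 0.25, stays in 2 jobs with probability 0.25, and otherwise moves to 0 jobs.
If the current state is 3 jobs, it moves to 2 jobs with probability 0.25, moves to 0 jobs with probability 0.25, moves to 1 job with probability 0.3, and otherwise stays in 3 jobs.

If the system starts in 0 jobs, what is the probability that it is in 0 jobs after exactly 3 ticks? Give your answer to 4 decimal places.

Propagate the distribution vector 3 ticks from 0 jobs.
After 0 ticks: (1.0000, 0.0000, 0.0000, 0.0000)
After 1 tick: (0.2500, 0.2500, 0.3000, 0.2000)
After 2 ticks: (0.2325, 0.2350, 0.2875, 0.2450)
After 3 ticks: (0.2330, 0.2388, 0.2851, 0.2431)
P(in 0 jobs after 3 ticks) = 0.2330

0.2330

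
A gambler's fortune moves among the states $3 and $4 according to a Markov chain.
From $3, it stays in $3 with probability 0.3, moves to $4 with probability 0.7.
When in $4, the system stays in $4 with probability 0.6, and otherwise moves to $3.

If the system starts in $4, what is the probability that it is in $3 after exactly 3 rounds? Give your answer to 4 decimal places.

Propagate the distribution vector 3 rounds from $4.
After 0 rounds: (0.0000, 1.0000)
After 1 round: (0.4000, 0.6000)
After 2 rounds: (0.3600, 0.6400)
After 3 rounds: (0.3640, 0.6360)
P(in $3 after 3 rounds) = 0.3640

0.3640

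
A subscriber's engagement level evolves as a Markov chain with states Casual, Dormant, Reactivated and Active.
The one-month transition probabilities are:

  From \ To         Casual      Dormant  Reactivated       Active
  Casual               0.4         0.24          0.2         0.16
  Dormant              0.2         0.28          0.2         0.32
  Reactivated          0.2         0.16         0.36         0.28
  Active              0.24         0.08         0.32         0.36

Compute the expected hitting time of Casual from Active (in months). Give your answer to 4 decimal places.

4.5033

Let t(s) be the expected number of months to first reach Casual from state s, with t(Casual) = 0. Conditioning on the first month:
t(Dormant) = 1 + 0.28·t(Dormant) + 0.2·t(Reactivated) + 0.32·t(Active)
t(Reactivated) = 1 + 0.16·t(Dormant) + 0.36·t(Reactivated) + 0.28·t(Active)
t(Active) = 1 + 0.08·t(Dormant) + 0.32·t(Reactivated) + 0.36·t(Active)
Solving: t(Dormant) = 4.6979, t(Reactivated) = 4.7072, t(Active) = 4.5033.
Expected months from Active to Casual: 4.5033.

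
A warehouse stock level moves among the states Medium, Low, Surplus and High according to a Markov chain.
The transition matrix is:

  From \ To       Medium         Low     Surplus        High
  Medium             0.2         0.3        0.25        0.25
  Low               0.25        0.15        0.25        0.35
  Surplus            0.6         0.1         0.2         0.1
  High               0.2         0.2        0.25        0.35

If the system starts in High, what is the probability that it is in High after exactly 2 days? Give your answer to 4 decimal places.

Propagate the distribution vector 2 days from High.
After 0 days: (0.0000, 0.0000, 0.0000, 1.0000)
After 1 day: (0.2000, 0.2000, 0.2500, 0.3500)
After 2 days: (0.3100, 0.1850, 0.2375, 0.2675)
P(in High after 2 days) = 0.2675

0.2675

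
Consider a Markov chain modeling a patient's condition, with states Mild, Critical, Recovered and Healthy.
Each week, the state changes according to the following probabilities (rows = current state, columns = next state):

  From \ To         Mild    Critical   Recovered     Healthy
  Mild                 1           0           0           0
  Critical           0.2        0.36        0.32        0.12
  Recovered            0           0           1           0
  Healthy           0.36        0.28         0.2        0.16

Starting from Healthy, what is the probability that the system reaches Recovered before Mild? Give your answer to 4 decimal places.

Let h(s) be the probability of absorption at Recovered starting from transient state s. Then h(Recovered) = 1 and h(Mild) = 0. By first-step analysis:
h(Critical) = 0.2·0 + 0.36·h(Critical) + 0.32·1 + 0.12·h(Healthy)
h(Healthy) = 0.36·0 + 0.28·h(Critical) + 0.2·1 + 0.16·h(Healthy)
Solving: h(Critical) = 0.5810, h(Healthy) = 0.4317.
Starting from Healthy, the probability is 0.4317.

0.4317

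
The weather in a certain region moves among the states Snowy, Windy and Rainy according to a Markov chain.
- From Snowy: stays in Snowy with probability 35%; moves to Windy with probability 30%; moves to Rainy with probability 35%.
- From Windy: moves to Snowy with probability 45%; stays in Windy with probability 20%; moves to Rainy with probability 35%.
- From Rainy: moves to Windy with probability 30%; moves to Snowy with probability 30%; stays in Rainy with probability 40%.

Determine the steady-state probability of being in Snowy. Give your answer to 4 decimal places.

Let the stationary distribution be π with π = πP and π_1 + π_2 + π_3 = 1.
π_1 = 0.35·π_1 + 0.45·π_2 + 0.3·π_3
π_2 = 0.3·π_1 + 0.2·π_2 + 0.3·π_3
Solving with the normalization constraint gives π = (0.3589, 0.2727, 0.3684).
So the stationary probability of Snowy is 0.3589.

0.3589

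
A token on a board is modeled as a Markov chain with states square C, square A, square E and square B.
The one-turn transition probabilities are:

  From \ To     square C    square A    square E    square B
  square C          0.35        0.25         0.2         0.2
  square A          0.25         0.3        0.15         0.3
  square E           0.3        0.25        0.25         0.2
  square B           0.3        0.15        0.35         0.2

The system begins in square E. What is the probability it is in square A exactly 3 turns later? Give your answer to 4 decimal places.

Propagate the distribution vector 3 turns from square E.
After 0 turns: (0.0000, 0.0000, 1.0000, 0.0000)
After 1 turn: (0.3000, 0.2500, 0.2500, 0.2000)
After 2 turns: (0.3025, 0.2425, 0.2300, 0.2250)
After 3 turns: (0.3030, 0.2396, 0.2331, 0.2243)
P(in square A after 3 turns) = 0.2396

0.2396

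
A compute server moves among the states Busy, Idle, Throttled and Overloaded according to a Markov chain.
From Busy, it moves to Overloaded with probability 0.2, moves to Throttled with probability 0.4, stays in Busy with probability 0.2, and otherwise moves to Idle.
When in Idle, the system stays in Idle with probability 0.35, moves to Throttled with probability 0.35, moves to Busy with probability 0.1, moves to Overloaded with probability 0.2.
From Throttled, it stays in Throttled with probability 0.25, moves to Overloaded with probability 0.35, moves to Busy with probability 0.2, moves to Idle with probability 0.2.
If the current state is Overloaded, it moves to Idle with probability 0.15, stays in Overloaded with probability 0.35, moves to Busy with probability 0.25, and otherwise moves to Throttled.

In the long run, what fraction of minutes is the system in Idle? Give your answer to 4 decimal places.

0.2183

Let the stationary distribution be π with π = πP and π_1 + π_2 + π_3 + π_4 = 1.
π_1 = 0.2·π_1 + 0.1·π_2 + 0.2·π_3 + 0.25·π_4
π_2 = 0.2·π_1 + 0.35·π_2 + 0.2·π_3 + 0.15·π_4
π_3 = 0.4·π_1 + 0.35·π_2 + 0.25·π_3 + 0.25·π_4
Solving with the normalization constraint gives π = (0.1926, 0.2183, 0.3007, 0.2884).
So the stationary probability of Idle is 0.2183.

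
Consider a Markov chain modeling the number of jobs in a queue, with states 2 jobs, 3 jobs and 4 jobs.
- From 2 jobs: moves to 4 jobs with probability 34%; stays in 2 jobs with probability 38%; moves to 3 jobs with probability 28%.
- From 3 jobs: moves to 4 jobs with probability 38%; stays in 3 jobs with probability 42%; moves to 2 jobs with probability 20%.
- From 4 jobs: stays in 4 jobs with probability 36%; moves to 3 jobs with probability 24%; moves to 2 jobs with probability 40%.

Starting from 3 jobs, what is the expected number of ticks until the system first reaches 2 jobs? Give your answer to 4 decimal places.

3.6429

Let t(s) be the expected number of ticks to first reach 2 jobs from state s, with t(2 jobs) = 0. Conditioning on the first tick:
t(3 jobs) = 1 + 0.42·t(3 jobs) + 0.38·t(4 jobs)
t(4 jobs) = 1 + 0.24·t(3 jobs) + 0.36·t(4 jobs)
Solving: t(3 jobs) = 3.6429, t(4 jobs) = 2.9286.
Expected ticks from 3 jobs to 2 jobs: 3.6429.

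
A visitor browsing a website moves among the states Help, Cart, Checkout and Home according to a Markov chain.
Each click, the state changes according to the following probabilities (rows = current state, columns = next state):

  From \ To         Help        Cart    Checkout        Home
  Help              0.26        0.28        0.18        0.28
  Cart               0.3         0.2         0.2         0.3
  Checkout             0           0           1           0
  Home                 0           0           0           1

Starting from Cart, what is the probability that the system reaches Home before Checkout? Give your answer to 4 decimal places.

Let h(s) be the probability of absorption at Home starting from transient state s. Then h(Home) = 1 and h(Checkout) = 0. By first-step analysis:
h(Help) = 0.26·h(Help) + 0.28·h(Cart) + 0.18·0 + 0.28·1
h(Cart) = 0.3·h(Help) + 0.2·h(Cart) + 0.2·0 + 0.3·1
Solving: h(Help) = 0.6063, h(Cart) = 0.6024.
Starting from Cart, the probability is 0.6024.

0.6024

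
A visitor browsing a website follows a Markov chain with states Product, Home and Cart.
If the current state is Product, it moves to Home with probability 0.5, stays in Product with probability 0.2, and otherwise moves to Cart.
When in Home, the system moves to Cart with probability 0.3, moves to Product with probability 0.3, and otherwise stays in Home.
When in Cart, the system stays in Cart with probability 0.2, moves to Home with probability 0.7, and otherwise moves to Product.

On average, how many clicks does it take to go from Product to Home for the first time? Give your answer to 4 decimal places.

Let t(s) be the expected number of clicks to first reach Home from state s, with t(Home) = 0. Conditioning on the first click:
t(Product) = 1 + 0.2·t(Product) + 0.3·t(Cart)
t(Cart) = 1 + 0.1·t(Product) + 0.2·t(Cart)
Solving: t(Product) = 1.8033, t(Cart) = 1.4754.
Expected clicks from Product to Home: 1.8033.

1.8033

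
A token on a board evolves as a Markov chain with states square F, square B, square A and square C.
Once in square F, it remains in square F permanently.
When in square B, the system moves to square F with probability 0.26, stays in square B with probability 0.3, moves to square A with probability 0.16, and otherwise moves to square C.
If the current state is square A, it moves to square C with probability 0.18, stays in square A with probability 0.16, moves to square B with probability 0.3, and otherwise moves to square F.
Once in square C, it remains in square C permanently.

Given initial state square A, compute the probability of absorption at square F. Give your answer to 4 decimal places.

Let h(s) be the probability of absorption at square F starting from transient state s. Then h(square F) = 1 and h(square C) = 0. By first-step analysis:
h(square B) = 0.26·1 + 0.3·h(square B) + 0.16·h(square A) + 0.28·0
h(square A) = 0.36·1 + 0.3·h(square B) + 0.16·h(square A) + 0.18·0
Solving: h(square B) = 0.5111, h(square A) = 0.6111.
Starting from square A, the probability is 0.6111.

0.6111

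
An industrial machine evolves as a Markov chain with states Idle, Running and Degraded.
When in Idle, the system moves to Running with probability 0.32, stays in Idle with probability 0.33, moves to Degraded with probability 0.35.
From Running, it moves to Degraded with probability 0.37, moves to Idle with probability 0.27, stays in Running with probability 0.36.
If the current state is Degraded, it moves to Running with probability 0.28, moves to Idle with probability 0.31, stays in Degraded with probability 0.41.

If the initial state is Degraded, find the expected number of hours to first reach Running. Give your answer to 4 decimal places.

Let t(s) be the expected number of hours to first reach Running from state s, with t(Running) = 0. Conditioning on the first hour:
t(Idle) = 1 + 0.33·t(Idle) + 0.35·t(Degraded)
t(Degraded) = 1 + 0.31·t(Idle) + 0.41·t(Degraded)
Solving: t(Idle) = 3.2775, t(Degraded) = 3.4170.
Expected hours from Degraded to Running: 3.4170.

3.4170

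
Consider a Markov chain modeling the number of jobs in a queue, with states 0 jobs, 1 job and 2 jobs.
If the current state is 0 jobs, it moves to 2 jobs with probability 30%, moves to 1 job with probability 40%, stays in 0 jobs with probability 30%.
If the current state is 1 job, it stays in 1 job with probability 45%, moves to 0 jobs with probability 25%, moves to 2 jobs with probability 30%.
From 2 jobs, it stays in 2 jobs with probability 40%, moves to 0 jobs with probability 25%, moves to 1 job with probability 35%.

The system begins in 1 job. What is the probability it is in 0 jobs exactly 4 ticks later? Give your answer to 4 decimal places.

0.2632

Propagate the distribution vector 4 ticks from 1 job.
After 0 ticks: (0.0000, 1.0000, 0.0000)
After 1 tick: (0.2500, 0.4500, 0.3000)
After 2 ticks: (0.2625, 0.4075, 0.3300)
After 3 ticks: (0.2631, 0.4039, 0.3330)
After 4 ticks: (0.2632, 0.4035, 0.3333)
P(in 0 jobs after 4 ticks) = 0.2632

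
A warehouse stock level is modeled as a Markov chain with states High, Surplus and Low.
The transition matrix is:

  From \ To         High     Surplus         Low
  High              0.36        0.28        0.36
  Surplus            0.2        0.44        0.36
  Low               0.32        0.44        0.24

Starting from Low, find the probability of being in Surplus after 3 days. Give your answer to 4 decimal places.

Propagate the distribution vector 3 days from Low.
After 0 days: (0.0000, 0.0000, 1.0000)
After 1 day: (0.3200, 0.4400, 0.2400)
After 2 days: (0.2800, 0.3888, 0.3312)
After 3 days: (0.2845, 0.3952, 0.3203)
P(in Surplus after 3 days) = 0.3952

0.3952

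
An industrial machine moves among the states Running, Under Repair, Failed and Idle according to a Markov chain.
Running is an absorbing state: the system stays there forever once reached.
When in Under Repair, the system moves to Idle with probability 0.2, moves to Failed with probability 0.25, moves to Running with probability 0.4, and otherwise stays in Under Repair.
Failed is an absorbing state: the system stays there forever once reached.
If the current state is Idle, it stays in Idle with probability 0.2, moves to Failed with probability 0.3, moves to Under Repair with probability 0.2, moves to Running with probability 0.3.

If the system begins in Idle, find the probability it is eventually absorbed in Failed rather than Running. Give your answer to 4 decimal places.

0.4766

Let h(s) be the probability of absorption at Failed starting from transient state s. Then h(Failed) = 1 and h(Running) = 0. By first-step analysis:
h(Under Repair) = 0.4·0 + 0.15·h(Under Repair) + 0.25·1 + 0.2·h(Idle)
h(Idle) = 0.3·0 + 0.2·h(Under Repair) + 0.3·1 + 0.2·h(Idle)
Solving: h(Under Repair) = 0.4063, h(Idle) = 0.4766.
Starting from Idle, the probability is 0.4766.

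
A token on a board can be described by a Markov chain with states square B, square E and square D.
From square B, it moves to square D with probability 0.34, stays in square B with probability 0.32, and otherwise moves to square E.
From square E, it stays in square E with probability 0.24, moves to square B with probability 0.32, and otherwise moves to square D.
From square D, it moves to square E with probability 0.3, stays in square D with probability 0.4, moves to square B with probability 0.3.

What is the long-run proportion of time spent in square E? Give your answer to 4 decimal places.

Let the stationary distribution be π with π = πP and π_1 + π_2 + π_3 = 1.
π_1 = 0.32·π_1 + 0.32·π_2 + 0.3·π_3
π_2 = 0.34·π_1 + 0.24·π_2 + 0.3·π_3
Solving with the normalization constraint gives π = (0.3121, 0.2948, 0.3931).
So the stationary probability of square E is 0.2948.

0.2948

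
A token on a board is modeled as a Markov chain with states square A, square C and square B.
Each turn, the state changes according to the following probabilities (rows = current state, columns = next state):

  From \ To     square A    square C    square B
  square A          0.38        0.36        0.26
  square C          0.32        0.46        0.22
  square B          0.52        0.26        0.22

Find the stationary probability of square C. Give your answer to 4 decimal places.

0.3738

Let the stationary distribution be π with π = πP and π_1 + π_2 + π_3 = 1.
π_1 = 0.38·π_1 + 0.32·π_2 + 0.52·π_3
π_2 = 0.36·π_1 + 0.46·π_2 + 0.26·π_3
Solving with the normalization constraint gives π = (0.3906, 0.3738, 0.2356).
So the stationary probability of square C is 0.3738.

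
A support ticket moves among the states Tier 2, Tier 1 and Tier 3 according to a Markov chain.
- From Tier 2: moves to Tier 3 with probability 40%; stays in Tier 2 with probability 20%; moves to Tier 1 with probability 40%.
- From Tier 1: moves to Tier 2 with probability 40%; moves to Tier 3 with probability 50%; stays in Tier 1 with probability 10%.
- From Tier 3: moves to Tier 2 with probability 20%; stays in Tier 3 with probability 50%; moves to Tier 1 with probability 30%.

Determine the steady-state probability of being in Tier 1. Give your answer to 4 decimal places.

Let the stationary distribution be π with π = πP and π_1 + π_2 + π_3 = 1.
π_1 = 0.2·π_1 + 0.4·π_2 + 0.2·π_3
π_2 = 0.4·π_1 + 0.1·π_2 + 0.3·π_3
Solving with the normalization constraint gives π = (0.2542, 0.2712, 0.4746).
So the stationary probability of Tier 1 is 0.2712.

0.2712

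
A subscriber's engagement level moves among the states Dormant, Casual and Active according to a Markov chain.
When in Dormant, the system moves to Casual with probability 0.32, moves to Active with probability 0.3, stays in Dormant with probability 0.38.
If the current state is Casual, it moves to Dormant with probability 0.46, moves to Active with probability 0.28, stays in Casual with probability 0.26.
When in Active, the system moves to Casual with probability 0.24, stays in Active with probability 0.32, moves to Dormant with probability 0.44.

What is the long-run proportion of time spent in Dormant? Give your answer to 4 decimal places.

0.4204

Let the stationary distribution be π with π = πP and π_1 + π_2 + π_3 = 1.
π_1 = 0.38·π_1 + 0.46·π_2 + 0.44·π_3
π_2 = 0.32·π_1 + 0.26·π_2 + 0.24·π_3
Solving with the normalization constraint gives π = (0.4204, 0.2792, 0.3004).
So the stationary probability of Dormant is 0.4204.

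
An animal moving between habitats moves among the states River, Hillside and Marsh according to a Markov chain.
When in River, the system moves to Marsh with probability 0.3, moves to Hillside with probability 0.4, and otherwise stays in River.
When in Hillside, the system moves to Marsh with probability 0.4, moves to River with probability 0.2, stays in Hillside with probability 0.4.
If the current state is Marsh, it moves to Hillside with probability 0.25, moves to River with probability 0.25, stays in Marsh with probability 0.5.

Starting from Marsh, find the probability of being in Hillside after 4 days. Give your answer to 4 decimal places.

0.3374

Propagate the distribution vector 4 days from Marsh.
After 0 days: (0.0000, 0.0000, 1.0000)
After 1 day: (0.2500, 0.2500, 0.5000)
After 2 days: (0.2500, 0.3250, 0.4250)
After 3 days: (0.2463, 0.3363, 0.4175)
After 4 days: (0.2455, 0.3374, 0.4171)
P(in Hillside after 4 days) = 0.3374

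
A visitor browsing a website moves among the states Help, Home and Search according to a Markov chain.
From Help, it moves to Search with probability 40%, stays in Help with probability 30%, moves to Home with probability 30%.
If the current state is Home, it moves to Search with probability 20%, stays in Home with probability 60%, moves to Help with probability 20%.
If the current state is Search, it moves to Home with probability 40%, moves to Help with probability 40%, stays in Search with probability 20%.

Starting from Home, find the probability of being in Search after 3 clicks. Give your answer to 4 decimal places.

0.2520

Propagate the distribution vector 3 clicks from Home.
After 0 clicks: (0.0000, 1.0000, 0.0000)
After 1 click: (0.2000, 0.6000, 0.2000)
After 2 clicks: (0.2600, 0.5000, 0.2400)
After 3 clicks: (0.2740, 0.4740, 0.2520)
P(in Search after 3 clicks) = 0.2520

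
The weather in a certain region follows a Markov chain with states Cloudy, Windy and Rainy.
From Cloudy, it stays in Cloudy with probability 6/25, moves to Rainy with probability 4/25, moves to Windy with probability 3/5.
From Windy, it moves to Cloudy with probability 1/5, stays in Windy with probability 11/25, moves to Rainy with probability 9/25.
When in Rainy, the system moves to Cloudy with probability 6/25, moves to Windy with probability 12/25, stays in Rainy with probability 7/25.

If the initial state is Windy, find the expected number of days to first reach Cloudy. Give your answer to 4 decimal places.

Let t(s) be the expected number of days to first reach Cloudy from state s, with t(Cloudy) = 0. Conditioning on the first day:
t(Windy) = 1 + 0.44·t(Windy) + 0.36·t(Rainy)
t(Rainy) = 1 + 0.48·t(Windy) + 0.28·t(Rainy)
Solving: t(Windy) = 4.6875, t(Rainy) = 4.5139.
Expected days from Windy to Cloudy: 4.6875.

4.6875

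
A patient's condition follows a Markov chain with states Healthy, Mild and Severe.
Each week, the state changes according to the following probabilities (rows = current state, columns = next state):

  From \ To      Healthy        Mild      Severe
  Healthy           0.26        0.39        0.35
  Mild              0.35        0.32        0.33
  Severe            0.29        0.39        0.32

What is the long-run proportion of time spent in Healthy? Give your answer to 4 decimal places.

Let the stationary distribution be π with π = πP and π_1 + π_2 + π_3 = 1.
π_1 = 0.26·π_1 + 0.35·π_2 + 0.29·π_3
π_2 = 0.39·π_1 + 0.32·π_2 + 0.39·π_3
Solving with the normalization constraint gives π = (0.3028, 0.3645, 0.3327).
So the stationary probability of Healthy is 0.3028.

0.3028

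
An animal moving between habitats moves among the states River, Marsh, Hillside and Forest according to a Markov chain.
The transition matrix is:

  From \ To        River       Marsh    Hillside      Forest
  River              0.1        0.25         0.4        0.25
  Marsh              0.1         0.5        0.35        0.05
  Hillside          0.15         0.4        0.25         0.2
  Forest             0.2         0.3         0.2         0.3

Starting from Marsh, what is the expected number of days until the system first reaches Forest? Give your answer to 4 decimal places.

Let t(s) be the expected number of days to first reach Forest from state s, with t(Forest) = 0. Conditioning on the first day:
t(River) = 1 + 0.1·t(River) + 0.25·t(Marsh) + 0.4·t(Hillside)
t(Marsh) = 1 + 0.1·t(River) + 0.5·t(Marsh) + 0.35·t(Hillside)
t(Hillside) = 1 + 0.15·t(River) + 0.4·t(Marsh) + 0.25·t(Hillside)
Solving: t(River) = 6.5108, t(Marsh) = 8.2133, t(Hillside) = 7.0159.
Expected days from Marsh to Forest: 8.2133.

8.2133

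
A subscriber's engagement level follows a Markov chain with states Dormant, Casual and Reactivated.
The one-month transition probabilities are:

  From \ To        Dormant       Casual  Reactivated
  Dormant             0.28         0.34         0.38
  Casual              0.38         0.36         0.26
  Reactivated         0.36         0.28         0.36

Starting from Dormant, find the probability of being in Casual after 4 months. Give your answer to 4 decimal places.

0.3265

Propagate the distribution vector 4 months from Dormant.
After 0 months: (1.0000, 0.0000, 0.0000)
After 1 month: (0.2800, 0.3400, 0.3800)
After 2 months: (0.3444, 0.3240, 0.3316)
After 3 months: (0.3389, 0.3266, 0.3345)
After 4 months: (0.3394, 0.3265, 0.3341)
P(in Casual after 4 months) = 0.3265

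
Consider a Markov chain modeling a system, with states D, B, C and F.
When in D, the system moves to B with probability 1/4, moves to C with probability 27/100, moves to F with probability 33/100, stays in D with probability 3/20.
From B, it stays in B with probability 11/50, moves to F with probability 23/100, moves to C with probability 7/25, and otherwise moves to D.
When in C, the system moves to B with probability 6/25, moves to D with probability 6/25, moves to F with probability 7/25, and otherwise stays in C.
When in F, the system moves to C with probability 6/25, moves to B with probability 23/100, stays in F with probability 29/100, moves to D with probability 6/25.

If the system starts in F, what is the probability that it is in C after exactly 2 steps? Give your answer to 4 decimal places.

0.2564

Propagate the distribution vector 2 steps from F.
After 0 steps: (0.0000, 0.0000, 0.0000, 1.0000)
After 1 step: (0.2400, 0.2300, 0.2400, 0.2900)
After 2 steps: (0.2253, 0.2349, 0.2564, 0.2834)
P(in C after 2 steps) = 0.2564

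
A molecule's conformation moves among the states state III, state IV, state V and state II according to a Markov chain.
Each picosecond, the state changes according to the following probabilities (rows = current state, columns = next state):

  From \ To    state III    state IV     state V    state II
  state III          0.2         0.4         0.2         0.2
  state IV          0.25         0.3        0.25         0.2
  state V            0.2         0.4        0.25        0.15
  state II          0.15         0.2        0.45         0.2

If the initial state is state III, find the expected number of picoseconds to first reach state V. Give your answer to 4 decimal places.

3.7543

Let t(s) be the expected number of picoseconds to first reach state V from state s, with t(state V) = 0. Conditioning on the first picosecond:
t(state III) = 1 + 0.2·t(state III) + 0.4·t(state IV) + 0.2·t(state II)
t(state IV) = 1 + 0.25·t(state III) + 0.3·t(state IV) + 0.2·t(state II)
t(state II) = 1 + 0.15·t(state III) + 0.2·t(state IV) + 0.2·t(state II)
Solving: t(state III) = 3.7543, t(state IV) = 3.5836, t(state II) = 2.8498.
Expected picoseconds from state III to state V: 3.7543.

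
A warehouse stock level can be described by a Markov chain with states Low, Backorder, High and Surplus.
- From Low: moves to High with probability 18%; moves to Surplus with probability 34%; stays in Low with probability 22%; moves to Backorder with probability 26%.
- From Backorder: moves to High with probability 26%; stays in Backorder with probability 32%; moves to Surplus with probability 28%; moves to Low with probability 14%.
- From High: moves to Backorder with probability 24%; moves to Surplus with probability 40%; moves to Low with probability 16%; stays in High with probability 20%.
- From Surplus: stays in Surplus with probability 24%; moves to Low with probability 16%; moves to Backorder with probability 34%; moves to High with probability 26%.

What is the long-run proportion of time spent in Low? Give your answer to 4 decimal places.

Let the stationary distribution be π with π = πP and π_1 + π_2 + π_3 + π_4 = 1.
π_1 = 0.22·π_1 + 0.14·π_2 + 0.16·π_3 + 0.16·π_4
π_2 = 0.26·π_1 + 0.32·π_2 + 0.24·π_3 + 0.34·π_4
π_3 = 0.18·π_1 + 0.26·π_2 + 0.2·π_3 + 0.26·π_4
Solving with the normalization constraint gives π = (0.1639, 0.2976, 0.2329, 0.3056).
So the stationary probability of Low is 0.1639.

0.1639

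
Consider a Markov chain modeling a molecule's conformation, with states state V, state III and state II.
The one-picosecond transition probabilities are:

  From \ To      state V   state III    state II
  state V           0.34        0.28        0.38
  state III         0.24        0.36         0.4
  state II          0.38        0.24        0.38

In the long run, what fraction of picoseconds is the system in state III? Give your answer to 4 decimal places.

0.2876

Let the stationary distribution be π with π = πP and π_1 + π_2 + π_3 = 1.
π_1 = 0.34·π_1 + 0.24·π_2 + 0.38·π_3
π_2 = 0.28·π_1 + 0.36·π_2 + 0.24·π_3
Solving with the normalization constraint gives π = (0.3267, 0.2876, 0.3858).
So the stationary probability of state III is 0.2876.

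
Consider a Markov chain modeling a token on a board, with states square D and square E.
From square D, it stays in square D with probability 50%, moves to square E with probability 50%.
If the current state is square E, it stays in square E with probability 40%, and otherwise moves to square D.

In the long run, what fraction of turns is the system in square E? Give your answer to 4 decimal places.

Let the stationary distribution be π with π = πP and π_1 + π_2 = 1.
π_1 = 0.5·π_1 + 0.6·π_2
Solving with the normalization constraint gives π = (0.5455, 0.4545).
So the stationary probability of square E is 0.4545.

0.4545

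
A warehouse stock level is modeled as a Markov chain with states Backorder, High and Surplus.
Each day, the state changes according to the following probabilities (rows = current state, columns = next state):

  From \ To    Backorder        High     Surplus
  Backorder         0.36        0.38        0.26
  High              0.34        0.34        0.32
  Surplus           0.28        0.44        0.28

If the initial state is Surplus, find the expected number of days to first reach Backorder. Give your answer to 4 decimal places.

Let t(s) be the expected number of days to first reach Backorder from state s, with t(Backorder) = 0. Conditioning on the first day:
t(High) = 1 + 0.34·t(High) + 0.32·t(Surplus)
t(Surplus) = 1 + 0.44·t(High) + 0.28·t(Surplus)
Solving: t(High) = 3.1100, t(Surplus) = 3.2895.
Expected days from Surplus to Backorder: 3.2895.

3.2895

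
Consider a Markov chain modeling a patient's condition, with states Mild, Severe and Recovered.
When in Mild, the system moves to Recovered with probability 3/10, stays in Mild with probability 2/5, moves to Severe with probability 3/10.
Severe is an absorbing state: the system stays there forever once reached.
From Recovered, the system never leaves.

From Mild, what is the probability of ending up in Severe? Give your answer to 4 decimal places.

Let h(s) be the probability of absorption at Severe starting from transient state s. Then h(Severe) = 1 and h(Recovered) = 0. By first-step analysis:
h(Mild) = 0.4·h(Mild) + 0.3·1 + 0.3·0
Solving: h(Mild) = 0.5000.
Starting from Mild, the probability is 0.5000.

0.5000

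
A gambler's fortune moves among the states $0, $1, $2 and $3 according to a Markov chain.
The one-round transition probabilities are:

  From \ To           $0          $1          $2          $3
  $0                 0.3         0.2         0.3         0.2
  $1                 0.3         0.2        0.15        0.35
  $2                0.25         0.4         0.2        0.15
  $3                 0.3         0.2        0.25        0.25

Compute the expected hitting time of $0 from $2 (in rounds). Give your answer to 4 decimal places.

3.6187

Let t(s) be the expected number of rounds to first reach $0 from state s, with t($0) = 0. Conditioning on the first round:
t($1) = 1 + 0.2·t($1) + 0.15·t($2) + 0.35·t($3)
t($2) = 1 + 0.4·t($1) + 0.2·t($2) + 0.15·t($3)
t($3) = 1 + 0.2·t($1) + 0.25·t($2) + 0.25·t($3)
Solving: t($1) = 3.4410, t($2) = 3.6187, t($3) = 3.4572.
Expected rounds from $2 to $0: 3.6187.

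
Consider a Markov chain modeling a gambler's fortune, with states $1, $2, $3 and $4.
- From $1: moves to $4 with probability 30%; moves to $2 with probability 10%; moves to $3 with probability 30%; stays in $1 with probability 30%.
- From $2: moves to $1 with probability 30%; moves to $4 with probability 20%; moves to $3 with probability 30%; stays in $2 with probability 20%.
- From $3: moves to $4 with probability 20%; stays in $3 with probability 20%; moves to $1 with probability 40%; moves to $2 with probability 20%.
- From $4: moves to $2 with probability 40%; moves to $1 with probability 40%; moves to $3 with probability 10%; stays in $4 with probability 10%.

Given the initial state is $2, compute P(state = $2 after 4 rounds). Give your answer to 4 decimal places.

0.2084

Propagate the distribution vector 4 rounds from $2.
After 0 rounds: (0.0000, 1.0000, 0.0000, 0.0000)
After 1 round: (0.3000, 0.2000, 0.3000, 0.2000)
After 2 rounds: (0.3500, 0.2100, 0.2300, 0.2100)
After 3 rounds: (0.3440, 0.2070, 0.2350, 0.2140)
After 4 rounds: (0.3449, 0.2084, 0.2337, 0.2130)
P(in $2 after 4 rounds) = 0.2084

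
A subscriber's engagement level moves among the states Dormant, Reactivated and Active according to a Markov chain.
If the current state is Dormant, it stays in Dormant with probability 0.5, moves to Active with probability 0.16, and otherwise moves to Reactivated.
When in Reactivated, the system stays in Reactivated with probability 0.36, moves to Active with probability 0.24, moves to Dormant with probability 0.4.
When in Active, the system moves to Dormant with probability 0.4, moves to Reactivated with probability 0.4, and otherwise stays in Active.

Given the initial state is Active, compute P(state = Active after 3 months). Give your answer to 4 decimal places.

0.1968

Propagate the distribution vector 3 months from Active.
After 0 months: (0.0000, 0.0000, 1.0000)
After 1 month: (0.4000, 0.4000, 0.2000)
After 2 months: (0.4400, 0.3600, 0.2000)
After 3 months: (0.4440, 0.3592, 0.1968)
P(in Active after 3 months) = 0.1968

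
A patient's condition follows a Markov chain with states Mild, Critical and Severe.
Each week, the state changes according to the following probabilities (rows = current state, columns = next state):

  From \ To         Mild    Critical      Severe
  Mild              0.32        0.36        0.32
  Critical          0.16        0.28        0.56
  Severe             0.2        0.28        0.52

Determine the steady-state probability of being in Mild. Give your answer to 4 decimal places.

0.2138

Let the stationary distribution be π with π = πP and π_1 + π_2 + π_3 = 1.
π_1 = 0.32·π_1 + 0.16·π_2 + 0.2·π_3
π_2 = 0.36·π_1 + 0.28·π_2 + 0.28·π_3
Solving with the normalization constraint gives π = (0.2138, 0.2971, 0.4891).
So the stationary probability of Mild is 0.2138.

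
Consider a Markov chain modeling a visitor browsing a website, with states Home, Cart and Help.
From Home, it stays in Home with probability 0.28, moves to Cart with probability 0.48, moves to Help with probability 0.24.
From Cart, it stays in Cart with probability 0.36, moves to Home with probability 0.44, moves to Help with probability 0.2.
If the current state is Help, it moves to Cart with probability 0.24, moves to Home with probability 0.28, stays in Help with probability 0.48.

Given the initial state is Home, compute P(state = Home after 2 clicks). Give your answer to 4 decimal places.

Sum over the intermediate state after 1 click:
P = P(Home→Home)·P(Home→Home) + P(Home→Cart)·P(Cart→Home) + P(Home→Help)·P(Help→Home)
  = 0.28×0.28 + 0.48×0.44 + 0.24×0.28
  = 0.0784 + 0.2112 + 0.0672 = 0.3568

0.3568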